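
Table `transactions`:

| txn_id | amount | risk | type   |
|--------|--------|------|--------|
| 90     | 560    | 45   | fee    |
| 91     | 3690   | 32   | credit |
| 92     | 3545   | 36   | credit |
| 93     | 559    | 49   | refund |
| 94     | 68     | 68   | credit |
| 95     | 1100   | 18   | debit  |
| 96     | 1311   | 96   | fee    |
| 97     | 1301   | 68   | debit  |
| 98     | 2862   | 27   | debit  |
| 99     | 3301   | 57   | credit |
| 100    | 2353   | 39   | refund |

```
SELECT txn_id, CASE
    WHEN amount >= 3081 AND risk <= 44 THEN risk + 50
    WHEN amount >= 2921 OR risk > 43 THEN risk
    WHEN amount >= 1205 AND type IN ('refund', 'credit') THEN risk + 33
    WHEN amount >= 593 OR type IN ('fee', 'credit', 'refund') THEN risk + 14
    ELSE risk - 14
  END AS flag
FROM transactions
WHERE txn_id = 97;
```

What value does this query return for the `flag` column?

68

txn_id = 97: amount=1301, risk=68, type=debit.
amount >= 3081 AND risk <= 44 → false
amount >= 2921 OR risk > 43 → true → 68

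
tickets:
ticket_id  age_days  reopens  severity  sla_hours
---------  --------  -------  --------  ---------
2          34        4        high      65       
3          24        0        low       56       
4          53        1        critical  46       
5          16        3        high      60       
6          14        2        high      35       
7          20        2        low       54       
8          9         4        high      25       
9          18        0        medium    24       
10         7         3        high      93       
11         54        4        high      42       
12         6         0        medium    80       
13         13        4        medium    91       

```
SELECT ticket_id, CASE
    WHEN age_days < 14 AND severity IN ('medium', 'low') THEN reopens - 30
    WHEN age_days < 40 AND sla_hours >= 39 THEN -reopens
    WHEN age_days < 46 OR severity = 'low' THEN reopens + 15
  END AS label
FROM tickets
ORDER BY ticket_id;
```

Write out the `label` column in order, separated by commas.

-4, 0, NULL, -3, 17, -2, 19, 15, -3, NULL, -30, -26

ticket_id=2: age_days < 40 AND sla_hours >= 39 → -4
ticket_id=3: age_days < 40 AND sla_hours >= 39 → 0
ticket_id=4: (no match → NULL) → NULL
ticket_id=5: age_days < 40 AND sla_hours >= 39 → -3
ticket_id=6: age_days < 46 OR severity = 'low' → 17
ticket_id=7: age_days < 40 AND sla_hours >= 39 → -2
ticket_id=8: age_days < 46 OR severity = 'low' → 19
ticket_id=9: age_days < 46 OR severity = 'low' → 15
ticket_id=10: age_days < 40 AND sla_hours >= 39 → -3
ticket_id=11: (no match → NULL) → NULL
ticket_id=12: age_days < 14 AND severity IN ('medium', 'low') → -30
ticket_id=13: age_days < 14 AND severity IN ('medium', 'low') → -26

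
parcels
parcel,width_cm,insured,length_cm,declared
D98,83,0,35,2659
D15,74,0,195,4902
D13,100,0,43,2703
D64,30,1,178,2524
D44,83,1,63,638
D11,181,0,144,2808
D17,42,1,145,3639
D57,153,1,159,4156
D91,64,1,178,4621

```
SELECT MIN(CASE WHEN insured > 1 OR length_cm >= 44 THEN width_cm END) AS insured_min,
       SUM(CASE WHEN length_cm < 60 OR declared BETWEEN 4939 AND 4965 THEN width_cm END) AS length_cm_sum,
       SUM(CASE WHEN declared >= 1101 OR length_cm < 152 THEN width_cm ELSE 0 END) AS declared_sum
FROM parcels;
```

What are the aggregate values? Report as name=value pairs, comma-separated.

insured_min=30, length_cm_sum=183, declared_sum=810

[insured_min: insured > 1 OR length_cm >= 44]
parcel=D98: ✗
parcel=D15: ✓ → 74
parcel=D13: ✗
parcel=D64: ✓ → 30
parcel=D44: ✓ → 83
parcel=D11: ✓ → 181
parcel=D17: ✓ → 42
parcel=D57: ✓ → 153
parcel=D91: ✓ → 64
insured_min = MIN(74, 30, 83, 181, 42, 153, 64) = 30
—
[length_cm_sum: length_cm < 60 OR declared BETWEEN 4939 AND 4965]
parcel=D98: ✓ → 83
parcel=D15: ✗
parcel=D13: ✓ → 100
parcel=D64: ✗
parcel=D44: ✗
parcel=D11: ✗
parcel=D17: ✗
parcel=D57: ✗
parcel=D91: ✗
length_cm_sum = 83 + 100 = 183
—
[declared_sum: declared >= 1101 OR length_cm < 152]
parcel=D98: ✓ → 83
parcel=D15: ✓ → 74
parcel=D13: ✓ → 100
parcel=D64: ✓ → 30
parcel=D44: ✓ → 83
parcel=D11: ✓ → 181
parcel=D17: ✓ → 42
parcel=D57: ✓ → 153
parcel=D91: ✓ → 64
declared_sum = 83 + 74 + 100 + 30 + 83 + 181 + 42 + 153 + 64 = 810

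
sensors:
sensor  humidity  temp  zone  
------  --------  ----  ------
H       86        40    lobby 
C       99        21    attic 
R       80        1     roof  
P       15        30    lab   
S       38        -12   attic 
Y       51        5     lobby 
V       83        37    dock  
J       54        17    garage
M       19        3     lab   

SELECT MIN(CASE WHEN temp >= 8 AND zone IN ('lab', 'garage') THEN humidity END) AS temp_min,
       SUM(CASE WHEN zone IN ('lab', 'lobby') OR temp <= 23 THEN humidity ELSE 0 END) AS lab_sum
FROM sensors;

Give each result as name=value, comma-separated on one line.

temp_min=15, lab_sum=442

[temp_min: temp >= 8 AND zone IN ('lab', 'garage')]
sensor=H: ✗
sensor=C: ✗
sensor=R: ✗
sensor=P: ✓ → 15
sensor=S: ✗
sensor=Y: ✗
sensor=V: ✗
sensor=J: ✓ → 54
sensor=M: ✗
temp_min = MIN(15, 54) = 15
—
[lab_sum: zone IN ('lab', 'lobby') OR temp <= 23]
sensor=H: ✓ → 86
sensor=C: ✓ → 99
sensor=R: ✓ → 80
sensor=P: ✓ → 15
sensor=S: ✓ → 38
sensor=Y: ✓ → 51
sensor=V: ✗
sensor=J: ✓ → 54
sensor=M: ✓ → 19
lab_sum = 86 + 99 + 80 + 15 + 38 + 51 + 54 + 19 = 442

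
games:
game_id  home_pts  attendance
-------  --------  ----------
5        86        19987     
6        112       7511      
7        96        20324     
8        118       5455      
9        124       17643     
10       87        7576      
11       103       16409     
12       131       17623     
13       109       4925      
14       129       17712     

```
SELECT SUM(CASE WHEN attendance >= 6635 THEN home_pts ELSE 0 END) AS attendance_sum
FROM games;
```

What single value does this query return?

game_id=5: ✓ → 86
game_id=6: ✓ → 112
game_id=7: ✓ → 96
game_id=8: ✗
game_id=9: ✓ → 124
game_id=10: ✓ → 87
game_id=11: ✓ → 103
game_id=12: ✓ → 131
game_id=13: ✗
game_id=14: ✓ → 129
attendance_sum = 86 + 112 + 96 + 124 + 87 + 103 + 131 + 129 = 868

868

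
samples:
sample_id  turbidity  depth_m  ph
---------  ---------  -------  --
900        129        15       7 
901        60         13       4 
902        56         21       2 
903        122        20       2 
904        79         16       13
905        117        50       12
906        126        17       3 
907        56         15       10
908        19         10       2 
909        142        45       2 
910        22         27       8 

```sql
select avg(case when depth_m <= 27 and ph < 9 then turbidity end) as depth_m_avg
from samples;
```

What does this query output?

76.2857142857

sample_id=900: ✓ → 129
sample_id=901: ✓ → 60
sample_id=902: ✓ → 56
sample_id=903: ✓ → 122
sample_id=904: ✗
sample_id=905: ✗
sample_id=906: ✓ → 126
sample_id=907: ✗
sample_id=908: ✓ → 19
sample_id=909: ✗
sample_id=910: ✓ → 22
depth_m_avg = (129 + 60 + 56 + 122 + 126 + 19 + 22) / 7 = 76.2857142857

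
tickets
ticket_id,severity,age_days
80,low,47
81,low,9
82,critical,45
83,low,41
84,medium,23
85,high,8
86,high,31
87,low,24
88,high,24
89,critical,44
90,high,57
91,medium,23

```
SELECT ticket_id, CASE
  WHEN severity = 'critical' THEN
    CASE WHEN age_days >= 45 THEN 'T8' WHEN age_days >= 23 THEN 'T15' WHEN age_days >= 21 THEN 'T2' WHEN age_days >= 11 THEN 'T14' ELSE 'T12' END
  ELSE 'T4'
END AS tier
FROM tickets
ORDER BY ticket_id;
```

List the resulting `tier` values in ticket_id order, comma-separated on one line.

ticket_id=80: severity='low' → outer ELSE → T4
ticket_id=81: severity='low' → outer ELSE → T4
ticket_id=82: severity='critical' → inner[age_days >= 45] → T8
ticket_id=83: severity='low' → outer ELSE → T4
ticket_id=84: severity='medium' → outer ELSE → T4
ticket_id=85: severity='high' → outer ELSE → T4
ticket_id=86: severity='high' → outer ELSE → T4
ticket_id=87: severity='low' → outer ELSE → T4
ticket_id=88: severity='high' → outer ELSE → T4
ticket_id=89: severity='critical' → inner[age_days >= 23] → T15
ticket_id=90: severity='high' → outer ELSE → T4
ticket_id=91: severity='medium' → outer ELSE → T4

T4, T4, T8, T4, T4, T4, T4, T4, T4, T15, T4, T4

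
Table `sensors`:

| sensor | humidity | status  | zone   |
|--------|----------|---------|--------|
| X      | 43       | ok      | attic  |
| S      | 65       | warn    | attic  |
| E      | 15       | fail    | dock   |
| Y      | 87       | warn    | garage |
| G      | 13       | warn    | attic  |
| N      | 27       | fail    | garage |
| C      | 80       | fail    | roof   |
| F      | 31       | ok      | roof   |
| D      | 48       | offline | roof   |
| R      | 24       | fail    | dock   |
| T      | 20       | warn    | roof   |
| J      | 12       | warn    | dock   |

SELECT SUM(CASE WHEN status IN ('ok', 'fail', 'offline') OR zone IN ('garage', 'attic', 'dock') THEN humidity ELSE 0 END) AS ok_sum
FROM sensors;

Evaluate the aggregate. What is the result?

sensor=X: ✓ → 43
sensor=S: ✓ → 65
sensor=E: ✓ → 15
sensor=Y: ✓ → 87
sensor=G: ✓ → 13
sensor=N: ✓ → 27
sensor=C: ✓ → 80
sensor=F: ✓ → 31
sensor=D: ✓ → 48
sensor=R: ✓ → 24
sensor=T: ✗
sensor=J: ✓ → 12
ok_sum = 43 + 65 + 15 + 87 + 13 + 27 + 80 + 31 + 48 + 24 + 12 = 445

445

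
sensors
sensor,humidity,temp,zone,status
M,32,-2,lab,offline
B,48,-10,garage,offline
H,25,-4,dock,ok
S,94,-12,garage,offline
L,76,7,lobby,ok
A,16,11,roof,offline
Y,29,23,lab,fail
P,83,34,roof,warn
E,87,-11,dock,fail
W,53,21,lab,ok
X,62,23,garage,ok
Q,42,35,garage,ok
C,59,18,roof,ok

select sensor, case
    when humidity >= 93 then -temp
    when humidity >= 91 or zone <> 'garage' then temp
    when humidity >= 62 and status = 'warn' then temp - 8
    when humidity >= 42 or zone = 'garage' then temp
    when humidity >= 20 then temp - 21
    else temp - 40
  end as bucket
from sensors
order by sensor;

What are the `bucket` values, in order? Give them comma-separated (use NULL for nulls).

sensor=A: humidity >= 91 or zone <> 'garage' → 11
sensor=B: humidity >= 42 or zone = 'garage' → -10
sensor=C: humidity >= 91 or zone <> 'garage' → 18
sensor=E: humidity >= 91 or zone <> 'garage' → -11
sensor=H: humidity >= 91 or zone <> 'garage' → -4
sensor=L: humidity >= 91 or zone <> 'garage' → 7
sensor=M: humidity >= 91 or zone <> 'garage' → -2
sensor=P: humidity >= 91 or zone <> 'garage' → 34
sensor=Q: humidity >= 42 or zone = 'garage' → 35
sensor=S: humidity >= 93 → 12
sensor=W: humidity >= 91 or zone <> 'garage' → 21
sensor=X: humidity >= 42 or zone = 'garage' → 23
sensor=Y: humidity >= 91 or zone <> 'garage' → 23

11, -10, 18, -11, -4, 7, -2, 34, 35, 12, 21, 23, 23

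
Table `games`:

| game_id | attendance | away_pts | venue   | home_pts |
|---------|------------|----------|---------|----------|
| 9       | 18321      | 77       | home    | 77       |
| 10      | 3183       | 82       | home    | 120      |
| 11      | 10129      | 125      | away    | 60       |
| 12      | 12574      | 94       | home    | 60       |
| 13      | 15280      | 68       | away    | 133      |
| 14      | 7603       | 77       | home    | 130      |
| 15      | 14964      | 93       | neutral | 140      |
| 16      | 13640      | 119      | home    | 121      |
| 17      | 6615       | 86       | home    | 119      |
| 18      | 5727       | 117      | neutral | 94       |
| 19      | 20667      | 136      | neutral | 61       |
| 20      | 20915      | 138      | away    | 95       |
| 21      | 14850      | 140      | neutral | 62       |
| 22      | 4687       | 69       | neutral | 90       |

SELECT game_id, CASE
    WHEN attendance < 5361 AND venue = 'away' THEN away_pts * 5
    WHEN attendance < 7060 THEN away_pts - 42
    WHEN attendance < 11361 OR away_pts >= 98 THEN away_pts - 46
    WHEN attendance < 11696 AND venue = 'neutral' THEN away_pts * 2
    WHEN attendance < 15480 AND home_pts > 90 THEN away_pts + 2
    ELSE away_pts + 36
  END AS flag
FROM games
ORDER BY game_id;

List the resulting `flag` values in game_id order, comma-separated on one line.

game_id=9: ELSE → 113
game_id=10: attendance < 7060 → 40
game_id=11: attendance < 11361 OR away_pts >= 98 → 79
game_id=12: ELSE → 130
game_id=13: attendance < 15480 AND home_pts > 90 → 70
game_id=14: attendance < 11361 OR away_pts >= 98 → 31
game_id=15: attendance < 15480 AND home_pts > 90 → 95
game_id=16: attendance < 11361 OR away_pts >= 98 → 73
game_id=17: attendance < 7060 → 44
game_id=18: attendance < 7060 → 75
game_id=19: attendance < 11361 OR away_pts >= 98 → 90
game_id=20: attendance < 11361 OR away_pts >= 98 → 92
game_id=21: attendance < 11361 OR away_pts >= 98 → 94
game_id=22: attendance < 7060 → 27

113, 40, 79, 130, 70, 31, 95, 73, 44, 75, 90, 92, 94, 27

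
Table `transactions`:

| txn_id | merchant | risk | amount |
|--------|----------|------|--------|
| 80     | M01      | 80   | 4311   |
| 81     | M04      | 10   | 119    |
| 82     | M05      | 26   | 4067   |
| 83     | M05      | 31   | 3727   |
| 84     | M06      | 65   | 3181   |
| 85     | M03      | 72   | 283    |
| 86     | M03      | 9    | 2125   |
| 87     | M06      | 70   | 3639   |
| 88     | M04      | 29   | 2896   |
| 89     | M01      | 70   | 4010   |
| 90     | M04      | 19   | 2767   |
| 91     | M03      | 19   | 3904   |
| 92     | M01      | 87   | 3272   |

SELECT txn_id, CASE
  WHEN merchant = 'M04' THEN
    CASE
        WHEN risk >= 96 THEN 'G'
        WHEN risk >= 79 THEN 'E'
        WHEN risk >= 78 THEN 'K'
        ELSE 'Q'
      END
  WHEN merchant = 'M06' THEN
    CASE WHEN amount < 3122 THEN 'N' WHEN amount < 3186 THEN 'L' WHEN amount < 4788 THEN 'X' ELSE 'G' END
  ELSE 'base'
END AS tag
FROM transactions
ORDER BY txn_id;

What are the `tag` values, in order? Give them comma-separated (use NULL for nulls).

base, Q, base, base, L, base, base, X, Q, base, Q, base, base

txn_id=80: merchant='M01' → outer ELSE → base
txn_id=81: merchant='M04' → inner[ELSE] → Q
txn_id=82: merchant='M05' → outer ELSE → base
txn_id=83: merchant='M05' → outer ELSE → base
txn_id=84: merchant='M06' → inner[amount < 3186] → L
txn_id=85: merchant='M03' → outer ELSE → base
txn_id=86: merchant='M03' → outer ELSE → base
txn_id=87: merchant='M06' → inner[amount < 4788] → X
txn_id=88: merchant='M04' → inner[ELSE] → Q
txn_id=89: merchant='M01' → outer ELSE → base
txn_id=90: merchant='M04' → inner[ELSE] → Q
txn_id=91: merchant='M03' → outer ELSE → base
txn_id=92: merchant='M01' → outer ELSE → base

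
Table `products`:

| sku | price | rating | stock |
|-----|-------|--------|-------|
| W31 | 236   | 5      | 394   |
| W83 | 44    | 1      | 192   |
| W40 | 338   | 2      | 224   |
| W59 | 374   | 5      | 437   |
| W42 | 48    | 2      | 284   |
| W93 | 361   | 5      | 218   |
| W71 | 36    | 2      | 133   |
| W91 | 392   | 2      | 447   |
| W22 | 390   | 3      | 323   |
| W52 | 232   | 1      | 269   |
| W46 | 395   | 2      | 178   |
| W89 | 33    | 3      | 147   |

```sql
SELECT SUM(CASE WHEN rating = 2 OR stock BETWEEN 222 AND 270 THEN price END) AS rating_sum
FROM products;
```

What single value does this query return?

sku=W31: ✗
sku=W83: ✗
sku=W40: ✓ → 338
sku=W59: ✗
sku=W42: ✓ → 48
sku=W93: ✗
sku=W71: ✓ → 36
sku=W91: ✓ → 392
sku=W22: ✗
sku=W52: ✓ → 232
sku=W46: ✓ → 395
sku=W89: ✗
rating_sum = 338 + 48 + 36 + 392 + 232 + 395 = 1441

1441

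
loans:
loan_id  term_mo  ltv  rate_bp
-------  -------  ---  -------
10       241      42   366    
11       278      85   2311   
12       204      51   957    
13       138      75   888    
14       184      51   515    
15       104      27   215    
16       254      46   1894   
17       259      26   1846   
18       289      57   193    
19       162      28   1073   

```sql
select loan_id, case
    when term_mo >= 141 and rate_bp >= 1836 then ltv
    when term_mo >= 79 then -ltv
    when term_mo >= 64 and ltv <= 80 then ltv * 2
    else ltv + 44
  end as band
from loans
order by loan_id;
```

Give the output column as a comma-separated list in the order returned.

loan_id=10: term_mo >= 79 → -42
loan_id=11: term_mo >= 141 and rate_bp >= 1836 → 85
loan_id=12: term_mo >= 79 → -51
loan_id=13: term_mo >= 79 → -75
loan_id=14: term_mo >= 79 → -51
loan_id=15: term_mo >= 79 → -27
loan_id=16: term_mo >= 141 and rate_bp >= 1836 → 46
loan_id=17: term_mo >= 141 and rate_bp >= 1836 → 26
loan_id=18: term_mo >= 79 → -57
loan_id=19: term_mo >= 79 → -28

-42, 85, -51, -75, -51, -27, 46, 26, -57, -28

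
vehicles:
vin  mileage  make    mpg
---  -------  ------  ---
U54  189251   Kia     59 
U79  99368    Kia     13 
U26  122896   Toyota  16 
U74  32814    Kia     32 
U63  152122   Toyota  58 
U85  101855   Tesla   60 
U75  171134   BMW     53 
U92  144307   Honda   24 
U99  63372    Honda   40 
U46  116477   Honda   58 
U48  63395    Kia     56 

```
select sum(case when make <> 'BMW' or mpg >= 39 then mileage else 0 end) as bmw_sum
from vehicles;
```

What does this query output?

vin=U54: ✓ → 189251
vin=U79: ✓ → 99368
vin=U26: ✓ → 122896
vin=U74: ✓ → 32814
vin=U63: ✓ → 152122
vin=U85: ✓ → 101855
vin=U75: ✓ → 171134
vin=U92: ✓ → 144307
vin=U99: ✓ → 63372
vin=U46: ✓ → 116477
vin=U48: ✓ → 63395
bmw_sum = 189251 + 99368 + 122896 + 32814 + 152122 + 101855 + 171134 + 144307 + 63372 + 116477 + 63395 = 1256991

1256991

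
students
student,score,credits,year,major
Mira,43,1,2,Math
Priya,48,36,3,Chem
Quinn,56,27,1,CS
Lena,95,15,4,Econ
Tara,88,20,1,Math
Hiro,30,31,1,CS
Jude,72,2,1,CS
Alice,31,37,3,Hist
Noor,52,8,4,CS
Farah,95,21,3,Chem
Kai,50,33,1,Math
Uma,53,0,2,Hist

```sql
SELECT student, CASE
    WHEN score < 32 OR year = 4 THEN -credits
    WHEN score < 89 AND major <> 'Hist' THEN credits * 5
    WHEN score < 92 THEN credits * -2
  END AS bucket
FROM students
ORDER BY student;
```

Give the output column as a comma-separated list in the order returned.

student=Alice: score < 32 OR year = 4 → -37
student=Farah: (no match → NULL) → NULL
student=Hiro: score < 32 OR year = 4 → -31
student=Jude: score < 89 AND major <> 'Hist' → 10
student=Kai: score < 89 AND major <> 'Hist' → 165
student=Lena: score < 32 OR year = 4 → -15
student=Mira: score < 89 AND major <> 'Hist' → 5
student=Noor: score < 32 OR year = 4 → -8
student=Priya: score < 89 AND major <> 'Hist' → 180
student=Quinn: score < 89 AND major <> 'Hist' → 135
student=Tara: score < 89 AND major <> 'Hist' → 100
student=Uma: score < 92 → 0

-37, NULL, -31, 10, 165, -15, 5, -8, 180, 135, 100, 0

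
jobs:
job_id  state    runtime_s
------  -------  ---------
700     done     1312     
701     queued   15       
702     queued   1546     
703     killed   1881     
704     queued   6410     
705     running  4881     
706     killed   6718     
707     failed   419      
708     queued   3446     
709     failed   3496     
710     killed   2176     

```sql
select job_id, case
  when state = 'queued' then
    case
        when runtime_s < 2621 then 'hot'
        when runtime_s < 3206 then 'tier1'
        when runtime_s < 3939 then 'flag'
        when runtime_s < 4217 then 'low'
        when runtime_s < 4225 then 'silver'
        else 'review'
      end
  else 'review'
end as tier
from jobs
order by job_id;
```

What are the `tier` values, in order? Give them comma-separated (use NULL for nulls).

review, hot, hot, review, review, review, review, review, flag, review, review

job_id=700: state='done' → outer ELSE → review
job_id=701: state='queued' → inner[runtime_s < 2621] → hot
job_id=702: state='queued' → inner[runtime_s < 2621] → hot
job_id=703: state='killed' → outer ELSE → review
job_id=704: state='queued' → inner[ELSE] → review
job_id=705: state='running' → outer ELSE → review
job_id=706: state='killed' → outer ELSE → review
job_id=707: state='failed' → outer ELSE → review
job_id=708: state='queued' → inner[runtime_s < 3939] → flag
job_id=709: state='failed' → outer ELSE → review
job_id=710: state='killed' → outer ELSE → review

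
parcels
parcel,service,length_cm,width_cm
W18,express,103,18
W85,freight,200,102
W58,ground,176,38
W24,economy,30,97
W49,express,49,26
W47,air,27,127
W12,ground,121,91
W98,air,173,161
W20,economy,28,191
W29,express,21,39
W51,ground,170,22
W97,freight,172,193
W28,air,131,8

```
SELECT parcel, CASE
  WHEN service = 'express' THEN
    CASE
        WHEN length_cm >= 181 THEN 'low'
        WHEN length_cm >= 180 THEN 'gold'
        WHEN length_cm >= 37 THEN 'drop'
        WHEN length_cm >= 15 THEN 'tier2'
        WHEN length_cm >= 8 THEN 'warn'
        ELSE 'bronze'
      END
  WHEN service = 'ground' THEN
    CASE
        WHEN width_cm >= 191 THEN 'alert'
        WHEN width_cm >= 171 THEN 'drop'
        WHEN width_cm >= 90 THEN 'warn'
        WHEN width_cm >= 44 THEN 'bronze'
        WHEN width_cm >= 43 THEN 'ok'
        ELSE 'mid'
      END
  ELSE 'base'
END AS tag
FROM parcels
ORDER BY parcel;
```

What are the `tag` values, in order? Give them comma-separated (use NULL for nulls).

parcel=W12: service='ground' → inner[width_cm >= 90] → warn
parcel=W18: service='express' → inner[length_cm >= 37] → drop
parcel=W20: service='economy' → outer ELSE → base
parcel=W24: service='economy' → outer ELSE → base
parcel=W28: service='air' → outer ELSE → base
parcel=W29: service='express' → inner[length_cm >= 15] → tier2
parcel=W47: service='air' → outer ELSE → base
parcel=W49: service='express' → inner[length_cm >= 37] → drop
parcel=W51: service='ground' → inner[ELSE] → mid
parcel=W58: service='ground' → inner[ELSE] → mid
parcel=W85: service='freight' → outer ELSE → base
parcel=W97: service='freight' → outer ELSE → base
parcel=W98: service='air' → outer ELSE → base

warn, drop, base, base, base, tier2, base, drop, mid, mid, base, base, base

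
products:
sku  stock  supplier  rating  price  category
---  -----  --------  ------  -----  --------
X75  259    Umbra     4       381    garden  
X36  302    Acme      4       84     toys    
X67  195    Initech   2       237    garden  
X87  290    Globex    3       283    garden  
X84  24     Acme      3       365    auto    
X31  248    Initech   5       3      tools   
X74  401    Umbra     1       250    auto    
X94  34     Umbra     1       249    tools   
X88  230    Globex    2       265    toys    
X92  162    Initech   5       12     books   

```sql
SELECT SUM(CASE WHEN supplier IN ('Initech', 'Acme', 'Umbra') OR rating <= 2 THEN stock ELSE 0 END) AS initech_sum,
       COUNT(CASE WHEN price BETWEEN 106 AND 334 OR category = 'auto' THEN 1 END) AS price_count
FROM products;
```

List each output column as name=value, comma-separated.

[initech_sum: supplier IN ('Initech', 'Acme', 'Umbra') OR rating <= 2]
sku=X75: ✓ → 259
sku=X36: ✓ → 302
sku=X67: ✓ → 195
sku=X87: ✗
sku=X84: ✓ → 24
sku=X31: ✓ → 248
sku=X74: ✓ → 401
sku=X94: ✓ → 34
sku=X88: ✓ → 230
sku=X92: ✓ → 162
initech_sum = 259 + 302 + 195 + 24 + 248 + 401 + 34 + 230 + 162 = 1855
—
[price_count: price BETWEEN 106 AND 334 OR category = 'auto']
sku=X75: ✗
sku=X36: ✗
sku=X67: ✓ → 1
sku=X87: ✓ → 1
sku=X84: ✓ → 1
sku=X31: ✗
sku=X74: ✓ → 1
sku=X94: ✓ → 1
sku=X88: ✓ → 1
sku=X92: ✗
price_count = COUNT(1, 1, 1, 1, 1, 1) = 6

initech_sum=1855, price_count=6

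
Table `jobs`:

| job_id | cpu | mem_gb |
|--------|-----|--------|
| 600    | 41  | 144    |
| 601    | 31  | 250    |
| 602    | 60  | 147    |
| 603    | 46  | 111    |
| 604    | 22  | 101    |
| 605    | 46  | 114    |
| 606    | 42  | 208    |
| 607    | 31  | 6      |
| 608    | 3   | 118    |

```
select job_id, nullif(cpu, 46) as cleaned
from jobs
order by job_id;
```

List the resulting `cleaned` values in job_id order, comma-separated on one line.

41, 31, 60, NULL, 22, NULL, 42, 31, 3

job_id=600: cpu=41 vs 46: differ → 41
job_id=601: cpu=31 vs 46: differ → 31
job_id=602: cpu=60 vs 46: differ → 60
job_id=603: cpu=46 vs 46: equal → NULL
job_id=604: cpu=22 vs 46: differ → 22
job_id=605: cpu=46 vs 46: equal → NULL
job_id=606: cpu=42 vs 46: differ → 42
job_id=607: cpu=31 vs 46: differ → 31
job_id=608: cpu=3 vs 46: differ → 3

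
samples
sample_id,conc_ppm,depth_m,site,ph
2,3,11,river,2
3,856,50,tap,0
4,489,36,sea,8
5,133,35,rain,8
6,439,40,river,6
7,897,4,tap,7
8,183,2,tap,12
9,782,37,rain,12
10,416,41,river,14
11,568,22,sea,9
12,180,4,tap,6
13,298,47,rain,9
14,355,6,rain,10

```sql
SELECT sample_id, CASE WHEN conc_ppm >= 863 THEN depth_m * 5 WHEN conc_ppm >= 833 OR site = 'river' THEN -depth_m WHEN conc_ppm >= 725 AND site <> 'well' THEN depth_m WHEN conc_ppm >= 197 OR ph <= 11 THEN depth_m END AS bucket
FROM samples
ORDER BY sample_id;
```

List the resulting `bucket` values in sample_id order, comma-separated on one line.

-11, -50, 36, 35, -40, 20, NULL, 37, -41, 22, 4, 47, 6

sample_id=2: conc_ppm >= 833 OR site = 'river' → -11
sample_id=3: conc_ppm >= 833 OR site = 'river' → -50
sample_id=4: conc_ppm >= 197 OR ph <= 11 → 36
sample_id=5: conc_ppm >= 197 OR ph <= 11 → 35
sample_id=6: conc_ppm >= 833 OR site = 'river' → -40
sample_id=7: conc_ppm >= 863 → 20
sample_id=8: (no match → NULL) → NULL
sample_id=9: conc_ppm >= 725 AND site <> 'well' → 37
sample_id=10: conc_ppm >= 833 OR site = 'river' → -41
sample_id=11: conc_ppm >= 197 OR ph <= 11 → 22
sample_id=12: conc_ppm >= 197 OR ph <= 11 → 4
sample_id=13: conc_ppm >= 197 OR ph <= 11 → 47
sample_id=14: conc_ppm >= 197 OR ph <= 11 → 6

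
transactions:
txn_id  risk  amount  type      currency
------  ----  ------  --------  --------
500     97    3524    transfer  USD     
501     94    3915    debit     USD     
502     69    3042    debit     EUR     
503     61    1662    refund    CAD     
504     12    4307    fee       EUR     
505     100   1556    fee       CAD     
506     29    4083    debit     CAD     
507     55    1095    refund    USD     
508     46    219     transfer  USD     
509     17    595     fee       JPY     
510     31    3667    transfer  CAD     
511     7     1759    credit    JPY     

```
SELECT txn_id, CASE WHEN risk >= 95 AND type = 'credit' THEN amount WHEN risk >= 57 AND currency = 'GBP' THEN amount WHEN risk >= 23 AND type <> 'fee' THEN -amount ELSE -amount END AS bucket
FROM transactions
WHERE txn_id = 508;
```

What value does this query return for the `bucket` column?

-219

txn_id = 508: risk=46, amount=219, type=transfer, currency=USD.
risk >= 95 AND type = 'credit' → false
risk >= 57 AND currency = 'GBP' → false
risk >= 23 AND type <> 'fee' → true → -219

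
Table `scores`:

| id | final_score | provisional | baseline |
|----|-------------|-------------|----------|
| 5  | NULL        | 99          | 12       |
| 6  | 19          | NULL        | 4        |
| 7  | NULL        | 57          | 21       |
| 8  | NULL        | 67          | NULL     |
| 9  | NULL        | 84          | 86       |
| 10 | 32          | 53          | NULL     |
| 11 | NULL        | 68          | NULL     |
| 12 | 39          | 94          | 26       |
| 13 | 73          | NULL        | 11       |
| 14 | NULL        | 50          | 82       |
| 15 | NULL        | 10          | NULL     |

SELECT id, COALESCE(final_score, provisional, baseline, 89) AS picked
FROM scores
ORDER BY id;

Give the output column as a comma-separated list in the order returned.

id=5: final_score=NULL, provisional=99 → 99
id=6: final_score=19 → 19
id=7: final_score=NULL, provisional=57 → 57
id=8: final_score=NULL, provisional=67 → 67
id=9: final_score=NULL, provisional=84 → 84
id=10: final_score=32 → 32
id=11: final_score=NULL, provisional=68 → 68
id=12: final_score=39 → 39
id=13: final_score=73 → 73
id=14: final_score=NULL, provisional=50 → 50
id=15: final_score=NULL, provisional=10 → 10

99, 19, 57, 67, 84, 32, 68, 39, 73, 50, 10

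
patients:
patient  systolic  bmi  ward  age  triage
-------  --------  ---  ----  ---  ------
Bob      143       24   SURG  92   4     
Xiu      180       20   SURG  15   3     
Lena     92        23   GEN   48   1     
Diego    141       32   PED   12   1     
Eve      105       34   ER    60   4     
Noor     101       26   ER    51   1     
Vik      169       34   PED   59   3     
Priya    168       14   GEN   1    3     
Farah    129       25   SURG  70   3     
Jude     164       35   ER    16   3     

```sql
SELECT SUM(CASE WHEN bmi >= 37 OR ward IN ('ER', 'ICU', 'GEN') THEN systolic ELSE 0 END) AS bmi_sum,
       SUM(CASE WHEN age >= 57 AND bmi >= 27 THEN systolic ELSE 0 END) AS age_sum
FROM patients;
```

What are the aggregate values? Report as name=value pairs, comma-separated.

[bmi_sum: bmi >= 37 OR ward IN ('ER', 'ICU', 'GEN')]
patient=Bob: ✗
patient=Xiu: ✗
patient=Lena: ✓ → 92
patient=Diego: ✗
patient=Eve: ✓ → 105
patient=Noor: ✓ → 101
patient=Vik: ✗
patient=Priya: ✓ → 168
patient=Farah: ✗
patient=Jude: ✓ → 164
bmi_sum = 92 + 105 + 101 + 168 + 164 = 630
—
[age_sum: age >= 57 AND bmi >= 27]
patient=Bob: ✗
patient=Xiu: ✗
patient=Lena: ✗
patient=Diego: ✗
patient=Eve: ✓ → 105
patient=Noor: ✗
patient=Vik: ✓ → 169
patient=Priya: ✗
patient=Farah: ✗
patient=Jude: ✗
age_sum = 105 + 169 = 274

bmi_sum=630, age_sum=274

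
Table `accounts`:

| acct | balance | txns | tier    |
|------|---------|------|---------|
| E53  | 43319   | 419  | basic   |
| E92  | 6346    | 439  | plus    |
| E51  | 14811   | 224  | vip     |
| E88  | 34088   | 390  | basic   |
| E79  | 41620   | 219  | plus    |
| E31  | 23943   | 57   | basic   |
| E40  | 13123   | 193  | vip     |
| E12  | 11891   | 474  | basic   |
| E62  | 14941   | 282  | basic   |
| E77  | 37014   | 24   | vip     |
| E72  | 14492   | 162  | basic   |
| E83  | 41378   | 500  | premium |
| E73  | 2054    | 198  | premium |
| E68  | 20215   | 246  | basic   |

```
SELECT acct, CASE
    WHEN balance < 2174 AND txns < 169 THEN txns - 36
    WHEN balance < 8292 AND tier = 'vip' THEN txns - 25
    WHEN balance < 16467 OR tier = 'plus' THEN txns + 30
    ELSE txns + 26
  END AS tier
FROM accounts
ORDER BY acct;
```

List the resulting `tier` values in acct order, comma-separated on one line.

504, 83, 223, 254, 445, 312, 272, 192, 228, 50, 249, 526, 416, 469

acct=E12: balance < 16467 OR tier = 'plus' → 504
acct=E31: ELSE → 83
acct=E40: balance < 16467 OR tier = 'plus' → 223
acct=E51: balance < 16467 OR tier = 'plus' → 254
acct=E53: ELSE → 445
acct=E62: balance < 16467 OR tier = 'plus' → 312
acct=E68: ELSE → 272
acct=E72: balance < 16467 OR tier = 'plus' → 192
acct=E73: balance < 16467 OR tier = 'plus' → 228
acct=E77: ELSE → 50
acct=E79: balance < 16467 OR tier = 'plus' → 249
acct=E83: ELSE → 526
acct=E88: ELSE → 416
acct=E92: balance < 16467 OR tier = 'plus' → 469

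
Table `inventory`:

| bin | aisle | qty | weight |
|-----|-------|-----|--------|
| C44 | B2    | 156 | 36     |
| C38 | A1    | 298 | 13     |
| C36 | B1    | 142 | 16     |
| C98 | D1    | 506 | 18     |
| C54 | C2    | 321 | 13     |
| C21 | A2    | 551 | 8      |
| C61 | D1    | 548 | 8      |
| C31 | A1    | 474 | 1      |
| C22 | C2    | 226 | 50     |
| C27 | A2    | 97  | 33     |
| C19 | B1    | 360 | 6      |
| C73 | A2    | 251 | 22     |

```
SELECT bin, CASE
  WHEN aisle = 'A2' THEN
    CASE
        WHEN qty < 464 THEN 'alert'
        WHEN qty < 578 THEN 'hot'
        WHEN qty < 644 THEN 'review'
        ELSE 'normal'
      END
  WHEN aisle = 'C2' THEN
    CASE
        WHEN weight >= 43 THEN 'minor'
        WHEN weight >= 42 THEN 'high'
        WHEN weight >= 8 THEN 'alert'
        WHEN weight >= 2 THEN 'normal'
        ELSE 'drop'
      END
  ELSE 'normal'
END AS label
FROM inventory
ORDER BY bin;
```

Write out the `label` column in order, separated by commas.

bin=C19: aisle='B1' → outer ELSE → normal
bin=C21: aisle='A2' → inner[qty < 578] → hot
bin=C22: aisle='C2' → inner[weight >= 43] → minor
bin=C27: aisle='A2' → inner[qty < 464] → alert
bin=C31: aisle='A1' → outer ELSE → normal
bin=C36: aisle='B1' → outer ELSE → normal
bin=C38: aisle='A1' → outer ELSE → normal
bin=C44: aisle='B2' → outer ELSE → normal
bin=C54: aisle='C2' → inner[weight >= 8] → alert
bin=C61: aisle='D1' → outer ELSE → normal
bin=C73: aisle='A2' → inner[qty < 464] → alert
bin=C98: aisle='D1' → outer ELSE → normal

normal, hot, minor, alert, normal, normal, normal, normal, alert, normal, alert, normal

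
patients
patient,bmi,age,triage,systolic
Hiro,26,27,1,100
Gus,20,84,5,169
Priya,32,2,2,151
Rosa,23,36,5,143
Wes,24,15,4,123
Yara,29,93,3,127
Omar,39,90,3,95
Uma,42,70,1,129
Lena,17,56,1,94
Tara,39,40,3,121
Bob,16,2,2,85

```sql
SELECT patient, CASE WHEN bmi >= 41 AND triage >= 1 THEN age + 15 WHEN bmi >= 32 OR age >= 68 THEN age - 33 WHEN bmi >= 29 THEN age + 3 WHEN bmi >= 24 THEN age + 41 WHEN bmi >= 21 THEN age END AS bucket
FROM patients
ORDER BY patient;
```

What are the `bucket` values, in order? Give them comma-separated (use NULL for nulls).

NULL, 51, 68, NULL, 57, -31, 36, 7, 85, 56, 60

patient=Bob: (no match → NULL) → NULL
patient=Gus: bmi >= 32 OR age >= 68 → 51
patient=Hiro: bmi >= 24 → 68
patient=Lena: (no match → NULL) → NULL
patient=Omar: bmi >= 32 OR age >= 68 → 57
patient=Priya: bmi >= 32 OR age >= 68 → -31
patient=Rosa: bmi >= 21 → 36
patient=Tara: bmi >= 32 OR age >= 68 → 7
patient=Uma: bmi >= 41 AND triage >= 1 → 85
patient=Wes: bmi >= 24 → 56
patient=Yara: bmi >= 32 OR age >= 68 → 60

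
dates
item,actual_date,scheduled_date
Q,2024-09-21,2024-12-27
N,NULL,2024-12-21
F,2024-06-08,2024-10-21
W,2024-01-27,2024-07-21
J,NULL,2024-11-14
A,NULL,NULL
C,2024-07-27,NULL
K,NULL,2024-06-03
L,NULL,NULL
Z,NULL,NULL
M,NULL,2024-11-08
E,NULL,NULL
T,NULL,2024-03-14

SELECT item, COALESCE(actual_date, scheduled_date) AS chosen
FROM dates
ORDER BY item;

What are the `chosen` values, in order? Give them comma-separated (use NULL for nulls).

item=A: actual_date=NULL, scheduled_date=NULL (all NULL) → NULL
item=C: actual_date=2024-07-27 → 2024-07-27
item=E: actual_date=NULL, scheduled_date=NULL (all NULL) → NULL
item=F: actual_date=2024-06-08 → 2024-06-08
item=J: actual_date=NULL, scheduled_date=2024-11-14 → 2024-11-14
item=K: actual_date=NULL, scheduled_date=2024-06-03 → 2024-06-03
item=L: actual_date=NULL, scheduled_date=NULL (all NULL) → NULL
item=M: actual_date=NULL, scheduled_date=2024-11-08 → 2024-11-08
item=N: actual_date=NULL, scheduled_date=2024-12-21 → 2024-12-21
item=Q: actual_date=2024-09-21 → 2024-09-21
item=T: actual_date=NULL, scheduled_date=2024-03-14 → 2024-03-14
item=W: actual_date=2024-01-27 → 2024-01-27
item=Z: actual_date=NULL, scheduled_date=NULL (all NULL) → NULL

NULL, 2024-07-27, NULL, 2024-06-08, 2024-11-14, 2024-06-03, NULL, 2024-11-08, 2024-12-21, 2024-09-21, 2024-03-14, 2024-01-27, NULL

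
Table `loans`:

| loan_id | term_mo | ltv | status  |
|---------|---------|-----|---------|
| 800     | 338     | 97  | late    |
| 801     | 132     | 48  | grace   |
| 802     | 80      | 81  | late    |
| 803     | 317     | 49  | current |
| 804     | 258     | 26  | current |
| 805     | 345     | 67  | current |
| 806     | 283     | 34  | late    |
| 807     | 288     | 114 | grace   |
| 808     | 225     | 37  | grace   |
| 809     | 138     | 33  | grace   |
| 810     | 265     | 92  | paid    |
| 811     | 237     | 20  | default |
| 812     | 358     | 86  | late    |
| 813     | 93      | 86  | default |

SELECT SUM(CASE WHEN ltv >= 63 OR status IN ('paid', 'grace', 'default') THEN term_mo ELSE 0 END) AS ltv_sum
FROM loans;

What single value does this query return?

2499

loan_id=800: ✓ → 338
loan_id=801: ✓ → 132
loan_id=802: ✓ → 80
loan_id=803: ✗
loan_id=804: ✗
loan_id=805: ✓ → 345
loan_id=806: ✗
loan_id=807: ✓ → 288
loan_id=808: ✓ → 225
loan_id=809: ✓ → 138
loan_id=810: ✓ → 265
loan_id=811: ✓ → 237
loan_id=812: ✓ → 358
loan_id=813: ✓ → 93
ltv_sum = 338 + 132 + 80 + 345 + 288 + 225 + 138 + 265 + 237 + 358 + 93 = 2499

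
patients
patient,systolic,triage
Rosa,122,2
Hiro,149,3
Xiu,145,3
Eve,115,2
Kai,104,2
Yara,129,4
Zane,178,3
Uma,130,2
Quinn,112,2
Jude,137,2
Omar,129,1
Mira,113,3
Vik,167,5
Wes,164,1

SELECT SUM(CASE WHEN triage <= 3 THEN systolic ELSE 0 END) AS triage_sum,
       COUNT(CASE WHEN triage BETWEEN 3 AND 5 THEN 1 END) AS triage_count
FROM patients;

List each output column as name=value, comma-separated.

triage_sum=1598, triage_count=6

[triage_sum: triage <= 3]
patient=Rosa: ✓ → 122
patient=Hiro: ✓ → 149
patient=Xiu: ✓ → 145
patient=Eve: ✓ → 115
patient=Kai: ✓ → 104
patient=Yara: ✗
patient=Zane: ✓ → 178
patient=Uma: ✓ → 130
patient=Quinn: ✓ → 112
patient=Jude: ✓ → 137
patient=Omar: ✓ → 129
patient=Mira: ✓ → 113
patient=Vik: ✗
patient=Wes: ✓ → 164
triage_sum = 122 + 149 + 145 + 115 + 104 + 178 + 130 + 112 + 137 + 129 + 113 + 164 = 1598
—
[triage_count: triage BETWEEN 3 AND 5]
patient=Rosa: ✗
patient=Hiro: ✓ → 1
patient=Xiu: ✓ → 1
patient=Eve: ✗
patient=Kai: ✗
patient=Yara: ✓ → 1
patient=Zane: ✓ → 1
patient=Uma: ✗
patient=Quinn: ✗
patient=Jude: ✗
patient=Omar: ✗
patient=Mira: ✓ → 1
patient=Vik: ✓ → 1
patient=Wes: ✗
triage_count = COUNT(1, 1, 1, 1, 1, 1) = 6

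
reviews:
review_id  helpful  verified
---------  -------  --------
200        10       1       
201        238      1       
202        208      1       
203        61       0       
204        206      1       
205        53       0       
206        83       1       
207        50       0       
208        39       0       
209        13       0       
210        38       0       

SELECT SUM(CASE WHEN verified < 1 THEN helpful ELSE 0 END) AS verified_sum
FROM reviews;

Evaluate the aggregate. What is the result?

254

review_id=200: ✗
review_id=201: ✗
review_id=202: ✗
review_id=203: ✓ → 61
review_id=204: ✗
review_id=205: ✓ → 53
review_id=206: ✗
review_id=207: ✓ → 50
review_id=208: ✓ → 39
review_id=209: ✓ → 13
review_id=210: ✓ → 38
verified_sum = 61 + 53 + 50 + 39 + 13 + 38 = 254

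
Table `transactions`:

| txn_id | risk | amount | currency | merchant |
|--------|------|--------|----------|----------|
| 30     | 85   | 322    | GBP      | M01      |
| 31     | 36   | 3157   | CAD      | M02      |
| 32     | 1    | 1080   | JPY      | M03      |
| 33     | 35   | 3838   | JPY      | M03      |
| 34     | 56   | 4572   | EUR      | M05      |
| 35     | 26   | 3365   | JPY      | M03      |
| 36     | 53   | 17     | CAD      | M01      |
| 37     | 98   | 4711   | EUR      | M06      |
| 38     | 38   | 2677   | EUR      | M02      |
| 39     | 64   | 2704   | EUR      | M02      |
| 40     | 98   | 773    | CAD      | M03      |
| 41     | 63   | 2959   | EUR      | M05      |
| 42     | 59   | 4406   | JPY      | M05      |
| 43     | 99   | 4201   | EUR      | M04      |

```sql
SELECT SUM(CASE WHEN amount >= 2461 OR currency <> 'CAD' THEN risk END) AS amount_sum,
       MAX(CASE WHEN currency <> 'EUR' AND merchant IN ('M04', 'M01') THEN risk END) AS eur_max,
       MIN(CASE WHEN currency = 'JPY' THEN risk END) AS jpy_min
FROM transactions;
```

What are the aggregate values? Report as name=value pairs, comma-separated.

amount_sum=660, eur_max=85, jpy_min=1

[amount_sum: amount >= 2461 OR currency <> 'CAD']
txn_id=30: ✓ → 85
txn_id=31: ✓ → 36
txn_id=32: ✓ → 1
txn_id=33: ✓ → 35
txn_id=34: ✓ → 56
txn_id=35: ✓ → 26
txn_id=36: ✗
txn_id=37: ✓ → 98
txn_id=38: ✓ → 38
txn_id=39: ✓ → 64
txn_id=40: ✗
txn_id=41: ✓ → 63
txn_id=42: ✓ → 59
txn_id=43: ✓ → 99
amount_sum = 85 + 36 + 1 + 35 + 56 + 26 + 98 + 38 + 64 + 63 + 59 + 99 = 660
—
[eur_max: currency <> 'EUR' AND merchant IN ('M04', 'M01')]
txn_id=30: ✓ → 85
txn_id=31: ✗
txn_id=32: ✗
txn_id=33: ✗
txn_id=34: ✗
txn_id=35: ✗
txn_id=36: ✓ → 53
txn_id=37: ✗
txn_id=38: ✗
txn_id=39: ✗
txn_id=40: ✗
txn_id=41: ✗
txn_id=42: ✗
txn_id=43: ✗
eur_max = MAX(85, 53) = 85
—
[jpy_min: currency = 'JPY']
txn_id=30: ✗
txn_id=31: ✗
txn_id=32: ✓ → 1
txn_id=33: ✓ → 35
txn_id=34: ✗
txn_id=35: ✓ → 26
txn_id=36: ✗
txn_id=37: ✗
txn_id=38: ✗
txn_id=39: ✗
txn_id=40: ✗
txn_id=41: ✗
txn_id=42: ✓ → 59
txn_id=43: ✗
jpy_min = MIN(1, 35, 26, 59) = 1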